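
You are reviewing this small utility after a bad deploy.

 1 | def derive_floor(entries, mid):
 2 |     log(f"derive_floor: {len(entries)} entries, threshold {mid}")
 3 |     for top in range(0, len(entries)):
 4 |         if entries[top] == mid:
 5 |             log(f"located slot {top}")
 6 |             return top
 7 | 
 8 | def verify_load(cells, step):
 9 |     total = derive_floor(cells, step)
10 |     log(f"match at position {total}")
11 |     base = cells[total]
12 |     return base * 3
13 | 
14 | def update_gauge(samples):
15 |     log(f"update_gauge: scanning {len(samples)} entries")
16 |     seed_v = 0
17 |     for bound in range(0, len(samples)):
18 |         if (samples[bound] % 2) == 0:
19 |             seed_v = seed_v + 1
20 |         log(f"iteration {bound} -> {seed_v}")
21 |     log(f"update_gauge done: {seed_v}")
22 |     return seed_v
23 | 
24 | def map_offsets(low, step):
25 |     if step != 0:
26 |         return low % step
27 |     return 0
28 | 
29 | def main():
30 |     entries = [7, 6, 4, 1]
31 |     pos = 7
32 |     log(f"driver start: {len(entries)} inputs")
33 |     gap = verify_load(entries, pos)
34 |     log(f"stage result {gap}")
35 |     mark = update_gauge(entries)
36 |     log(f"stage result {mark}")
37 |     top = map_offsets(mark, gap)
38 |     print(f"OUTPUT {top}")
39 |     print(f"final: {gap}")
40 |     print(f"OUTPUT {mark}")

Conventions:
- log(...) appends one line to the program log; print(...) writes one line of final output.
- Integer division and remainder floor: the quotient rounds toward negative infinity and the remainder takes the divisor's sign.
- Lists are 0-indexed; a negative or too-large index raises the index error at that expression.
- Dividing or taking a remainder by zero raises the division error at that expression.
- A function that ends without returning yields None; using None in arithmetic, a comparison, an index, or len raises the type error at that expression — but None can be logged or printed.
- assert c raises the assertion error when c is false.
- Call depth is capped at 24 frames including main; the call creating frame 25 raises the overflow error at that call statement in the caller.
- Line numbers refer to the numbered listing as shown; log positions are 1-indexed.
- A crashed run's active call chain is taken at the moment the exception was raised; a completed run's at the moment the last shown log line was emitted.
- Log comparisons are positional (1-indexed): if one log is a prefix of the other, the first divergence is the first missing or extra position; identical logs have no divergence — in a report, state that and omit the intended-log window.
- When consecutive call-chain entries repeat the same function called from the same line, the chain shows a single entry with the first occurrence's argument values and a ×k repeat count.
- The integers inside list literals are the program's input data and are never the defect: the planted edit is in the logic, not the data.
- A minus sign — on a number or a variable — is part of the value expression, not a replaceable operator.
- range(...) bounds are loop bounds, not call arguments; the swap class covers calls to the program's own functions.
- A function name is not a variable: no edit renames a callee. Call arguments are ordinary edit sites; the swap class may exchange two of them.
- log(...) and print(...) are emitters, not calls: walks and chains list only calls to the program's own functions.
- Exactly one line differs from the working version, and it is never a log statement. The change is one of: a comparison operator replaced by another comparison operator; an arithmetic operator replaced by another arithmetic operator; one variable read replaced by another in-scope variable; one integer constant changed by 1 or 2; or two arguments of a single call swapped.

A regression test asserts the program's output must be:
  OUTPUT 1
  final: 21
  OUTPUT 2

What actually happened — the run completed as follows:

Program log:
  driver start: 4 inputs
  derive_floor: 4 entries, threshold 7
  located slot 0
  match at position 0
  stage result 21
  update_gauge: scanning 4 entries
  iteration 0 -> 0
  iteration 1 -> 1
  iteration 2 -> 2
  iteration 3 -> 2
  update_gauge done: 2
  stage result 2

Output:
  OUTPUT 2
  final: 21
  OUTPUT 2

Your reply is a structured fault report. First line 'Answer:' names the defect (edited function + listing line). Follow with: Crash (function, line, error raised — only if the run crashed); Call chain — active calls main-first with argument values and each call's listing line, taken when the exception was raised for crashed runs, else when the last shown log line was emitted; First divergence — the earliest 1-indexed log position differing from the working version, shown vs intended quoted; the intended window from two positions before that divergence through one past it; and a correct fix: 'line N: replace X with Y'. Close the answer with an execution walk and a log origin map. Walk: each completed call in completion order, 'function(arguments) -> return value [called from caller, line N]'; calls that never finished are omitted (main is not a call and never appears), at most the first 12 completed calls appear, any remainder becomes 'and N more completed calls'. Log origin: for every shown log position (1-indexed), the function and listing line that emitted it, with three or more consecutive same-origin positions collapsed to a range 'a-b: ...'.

Answer: the defect is in main at line 37.
The tell: Every logged value matches the working version; the printed result is what differs.
Call chain: main.
First divergence: none; the two logs match at every position.
Execution walk:
  derive_floor([7, 6, 4, 1], 7) -> 0  [called from verify_load, line 9]
  verify_load([7, 6, 4, 1], 7) -> 21  [called from main, line 33]
  update_gauge([7, 6, 4, 1]) -> 2  [called from main, line 35]
  map_offsets(2, 21) -> 2  [called from main, line 37]
Origin of each log line:
  1: logged in main at line 32
  2: logged in derive_floor at line 2
  3: logged in derive_floor at line 5
  4: logged in verify_load at line 10
  5: logged in main at line 34
  6: logged in update_gauge at line 15
  7-10: logged in update_gauge at line 20
  11: logged in update_gauge at line 21
  12: logged in main at line 36
A correct fix: line 37: replace `map_offsets(mark, gap)` with `map_offsets(gap, mark)`.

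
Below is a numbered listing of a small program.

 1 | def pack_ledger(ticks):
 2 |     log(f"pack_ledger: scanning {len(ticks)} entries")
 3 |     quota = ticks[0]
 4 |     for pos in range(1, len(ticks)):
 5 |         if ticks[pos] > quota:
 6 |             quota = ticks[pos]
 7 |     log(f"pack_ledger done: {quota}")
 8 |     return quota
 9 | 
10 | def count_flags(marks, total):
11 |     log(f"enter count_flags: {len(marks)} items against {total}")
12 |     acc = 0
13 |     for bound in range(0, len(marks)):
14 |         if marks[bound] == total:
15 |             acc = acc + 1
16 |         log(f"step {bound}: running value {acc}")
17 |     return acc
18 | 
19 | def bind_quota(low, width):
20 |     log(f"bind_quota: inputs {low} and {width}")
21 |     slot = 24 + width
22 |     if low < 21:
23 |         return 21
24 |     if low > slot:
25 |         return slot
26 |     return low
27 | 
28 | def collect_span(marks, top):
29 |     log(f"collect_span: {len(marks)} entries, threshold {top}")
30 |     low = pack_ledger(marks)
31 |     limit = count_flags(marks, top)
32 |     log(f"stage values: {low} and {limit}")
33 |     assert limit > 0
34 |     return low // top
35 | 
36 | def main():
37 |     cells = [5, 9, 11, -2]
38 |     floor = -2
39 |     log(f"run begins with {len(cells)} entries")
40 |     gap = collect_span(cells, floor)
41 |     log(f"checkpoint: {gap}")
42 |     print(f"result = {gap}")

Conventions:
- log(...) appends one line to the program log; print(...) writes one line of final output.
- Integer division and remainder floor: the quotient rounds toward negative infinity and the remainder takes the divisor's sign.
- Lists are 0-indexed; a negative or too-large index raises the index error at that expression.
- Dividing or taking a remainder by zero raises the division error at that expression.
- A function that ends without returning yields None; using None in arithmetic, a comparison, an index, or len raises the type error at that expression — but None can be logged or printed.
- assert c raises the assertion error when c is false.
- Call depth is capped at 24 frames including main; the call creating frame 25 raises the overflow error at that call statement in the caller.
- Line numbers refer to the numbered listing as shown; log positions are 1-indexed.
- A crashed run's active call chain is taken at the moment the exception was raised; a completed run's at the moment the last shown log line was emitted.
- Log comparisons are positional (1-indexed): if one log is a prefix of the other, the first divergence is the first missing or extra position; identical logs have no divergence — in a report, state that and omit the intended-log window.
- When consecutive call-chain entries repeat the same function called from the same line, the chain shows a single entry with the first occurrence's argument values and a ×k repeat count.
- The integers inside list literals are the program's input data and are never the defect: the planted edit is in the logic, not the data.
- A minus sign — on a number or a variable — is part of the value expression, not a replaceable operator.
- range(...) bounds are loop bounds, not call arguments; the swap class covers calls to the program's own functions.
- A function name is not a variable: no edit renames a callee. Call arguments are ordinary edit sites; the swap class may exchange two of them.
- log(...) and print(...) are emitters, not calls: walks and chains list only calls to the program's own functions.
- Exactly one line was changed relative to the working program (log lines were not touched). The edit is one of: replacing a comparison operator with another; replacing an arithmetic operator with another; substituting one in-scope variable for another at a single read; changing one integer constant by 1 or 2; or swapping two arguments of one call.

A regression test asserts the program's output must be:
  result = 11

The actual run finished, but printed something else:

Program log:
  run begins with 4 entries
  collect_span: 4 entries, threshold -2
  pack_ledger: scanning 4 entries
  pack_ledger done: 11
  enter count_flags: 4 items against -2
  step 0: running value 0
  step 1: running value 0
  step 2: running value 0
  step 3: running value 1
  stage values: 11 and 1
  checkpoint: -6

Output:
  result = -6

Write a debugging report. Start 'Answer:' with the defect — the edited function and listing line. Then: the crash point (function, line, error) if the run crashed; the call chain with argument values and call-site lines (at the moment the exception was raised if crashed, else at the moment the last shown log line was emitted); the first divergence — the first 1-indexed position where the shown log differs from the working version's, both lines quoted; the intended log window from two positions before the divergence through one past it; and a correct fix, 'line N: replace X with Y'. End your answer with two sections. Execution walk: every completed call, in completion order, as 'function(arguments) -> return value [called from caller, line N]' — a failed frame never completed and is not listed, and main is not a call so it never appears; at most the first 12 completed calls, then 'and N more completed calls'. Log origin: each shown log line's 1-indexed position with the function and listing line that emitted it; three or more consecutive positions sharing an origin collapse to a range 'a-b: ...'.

Answer: the defect is in collect_span at line 34.
The tell: Log line 11 is where behavior first shows: 'checkpoint: -6' appears instead of 'checkpoint: 11'.
Call chain: main.
First divergence: at position 11 the run shows 'checkpoint: -6' where the working version logs 'checkpoint: 11'.
Intended log window:
  9: step 3: running value 1
  10: stage values: 11 and 1
  11: checkpoint: 11
Execution walk:
  pack_ledger([5, 9, 11, -2]) -> 11  [called from collect_span, line 30]
  count_flags([5, 9, 11, -2], -2) -> 1  [called from collect_span, line 31]
  collect_span([5, 9, 11, -2], -2) -> -6  [called from main, line 40]
Log line origins:
  1 — main, line 39
  2 — collect_span, line 29
  3 — pack_ledger, line 2
  4 — pack_ledger, line 7
  5 — count_flags, line 11
  6-9 — count_flags, line 16
  10 — collect_span, line 32
  11 — main, line 41
A correct fix: line 34: replace `top` with `limit`.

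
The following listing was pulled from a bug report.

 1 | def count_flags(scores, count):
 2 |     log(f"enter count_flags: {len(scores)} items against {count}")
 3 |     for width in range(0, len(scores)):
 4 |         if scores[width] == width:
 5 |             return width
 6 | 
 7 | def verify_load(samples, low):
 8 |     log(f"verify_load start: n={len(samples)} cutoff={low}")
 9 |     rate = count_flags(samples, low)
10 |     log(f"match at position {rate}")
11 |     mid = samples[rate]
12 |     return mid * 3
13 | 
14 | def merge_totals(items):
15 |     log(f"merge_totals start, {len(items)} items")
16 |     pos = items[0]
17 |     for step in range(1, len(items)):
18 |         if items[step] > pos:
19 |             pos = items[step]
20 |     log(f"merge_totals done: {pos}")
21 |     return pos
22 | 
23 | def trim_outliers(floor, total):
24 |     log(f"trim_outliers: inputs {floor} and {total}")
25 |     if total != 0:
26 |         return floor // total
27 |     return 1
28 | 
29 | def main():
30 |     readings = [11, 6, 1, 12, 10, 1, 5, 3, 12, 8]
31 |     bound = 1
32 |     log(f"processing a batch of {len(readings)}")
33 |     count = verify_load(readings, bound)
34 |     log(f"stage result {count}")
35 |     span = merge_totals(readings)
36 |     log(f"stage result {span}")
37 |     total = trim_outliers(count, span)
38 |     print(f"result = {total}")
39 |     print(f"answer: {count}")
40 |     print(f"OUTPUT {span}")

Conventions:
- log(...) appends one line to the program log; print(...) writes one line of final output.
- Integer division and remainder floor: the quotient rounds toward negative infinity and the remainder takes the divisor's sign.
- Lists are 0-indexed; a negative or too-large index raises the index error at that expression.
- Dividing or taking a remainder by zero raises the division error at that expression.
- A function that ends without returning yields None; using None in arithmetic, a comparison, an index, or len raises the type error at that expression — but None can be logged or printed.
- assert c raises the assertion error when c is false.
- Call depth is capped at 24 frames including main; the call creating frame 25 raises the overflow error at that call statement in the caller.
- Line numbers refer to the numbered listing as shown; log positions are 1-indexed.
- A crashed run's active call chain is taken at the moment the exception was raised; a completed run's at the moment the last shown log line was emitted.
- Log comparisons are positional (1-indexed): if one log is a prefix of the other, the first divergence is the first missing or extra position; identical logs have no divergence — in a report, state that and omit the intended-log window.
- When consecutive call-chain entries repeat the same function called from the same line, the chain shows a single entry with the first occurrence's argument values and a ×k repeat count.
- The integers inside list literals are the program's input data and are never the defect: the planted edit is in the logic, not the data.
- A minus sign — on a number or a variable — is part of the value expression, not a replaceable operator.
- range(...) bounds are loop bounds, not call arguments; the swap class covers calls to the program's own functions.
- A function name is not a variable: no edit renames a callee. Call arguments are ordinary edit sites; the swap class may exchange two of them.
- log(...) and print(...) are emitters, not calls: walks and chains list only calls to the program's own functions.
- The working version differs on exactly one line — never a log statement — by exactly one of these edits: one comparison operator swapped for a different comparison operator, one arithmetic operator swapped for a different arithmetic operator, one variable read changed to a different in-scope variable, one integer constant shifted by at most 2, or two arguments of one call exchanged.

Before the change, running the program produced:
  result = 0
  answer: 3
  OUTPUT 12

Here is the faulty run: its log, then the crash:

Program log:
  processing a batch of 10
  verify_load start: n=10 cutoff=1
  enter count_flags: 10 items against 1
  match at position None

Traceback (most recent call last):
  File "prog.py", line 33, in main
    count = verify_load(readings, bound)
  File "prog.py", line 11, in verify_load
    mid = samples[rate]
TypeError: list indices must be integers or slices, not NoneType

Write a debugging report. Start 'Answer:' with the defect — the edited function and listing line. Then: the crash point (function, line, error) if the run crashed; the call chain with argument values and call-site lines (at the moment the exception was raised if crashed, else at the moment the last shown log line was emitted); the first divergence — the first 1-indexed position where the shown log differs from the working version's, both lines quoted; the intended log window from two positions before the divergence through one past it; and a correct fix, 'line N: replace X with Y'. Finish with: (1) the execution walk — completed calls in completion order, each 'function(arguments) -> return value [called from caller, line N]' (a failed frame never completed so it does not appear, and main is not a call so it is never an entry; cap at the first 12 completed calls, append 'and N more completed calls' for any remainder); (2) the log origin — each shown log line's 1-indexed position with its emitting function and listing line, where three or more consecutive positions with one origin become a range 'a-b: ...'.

Answer: the defect is in count_flags at line 4.
Key fact: Log line 4 is where behavior first shows: 'match at position None' appears instead of 'match at position 2'.
Crash: verify_load, line 11, TypeError.
Call chain: main -> verify_load([11, 6, 1, 12, 10, 1, 5, 3, 12, 8], 1) (called at line 33).
First divergence: at position 4 the run shows 'match at position None' where the working version logs 'match at position 2'.
Intended log window:
  2: verify_load start: n=10 cutoff=1
  3: enter count_flags: 10 items against 1
  4: match at position 2
  5: stage result 3
Execution walk:
  count_flags([11, 6, 1, 12, 10, 1, 5, 3, 12, 8], 1) -> None  [called from verify_load, line 9]
Log line origins:
  1: logged in main at line 32
  2: logged in verify_load at line 8
  3: logged in count_flags at line 2
  4: logged in verify_load at line 10
A correct fix: line 4: replace `scores[width] == width` with `scores[width] == count`.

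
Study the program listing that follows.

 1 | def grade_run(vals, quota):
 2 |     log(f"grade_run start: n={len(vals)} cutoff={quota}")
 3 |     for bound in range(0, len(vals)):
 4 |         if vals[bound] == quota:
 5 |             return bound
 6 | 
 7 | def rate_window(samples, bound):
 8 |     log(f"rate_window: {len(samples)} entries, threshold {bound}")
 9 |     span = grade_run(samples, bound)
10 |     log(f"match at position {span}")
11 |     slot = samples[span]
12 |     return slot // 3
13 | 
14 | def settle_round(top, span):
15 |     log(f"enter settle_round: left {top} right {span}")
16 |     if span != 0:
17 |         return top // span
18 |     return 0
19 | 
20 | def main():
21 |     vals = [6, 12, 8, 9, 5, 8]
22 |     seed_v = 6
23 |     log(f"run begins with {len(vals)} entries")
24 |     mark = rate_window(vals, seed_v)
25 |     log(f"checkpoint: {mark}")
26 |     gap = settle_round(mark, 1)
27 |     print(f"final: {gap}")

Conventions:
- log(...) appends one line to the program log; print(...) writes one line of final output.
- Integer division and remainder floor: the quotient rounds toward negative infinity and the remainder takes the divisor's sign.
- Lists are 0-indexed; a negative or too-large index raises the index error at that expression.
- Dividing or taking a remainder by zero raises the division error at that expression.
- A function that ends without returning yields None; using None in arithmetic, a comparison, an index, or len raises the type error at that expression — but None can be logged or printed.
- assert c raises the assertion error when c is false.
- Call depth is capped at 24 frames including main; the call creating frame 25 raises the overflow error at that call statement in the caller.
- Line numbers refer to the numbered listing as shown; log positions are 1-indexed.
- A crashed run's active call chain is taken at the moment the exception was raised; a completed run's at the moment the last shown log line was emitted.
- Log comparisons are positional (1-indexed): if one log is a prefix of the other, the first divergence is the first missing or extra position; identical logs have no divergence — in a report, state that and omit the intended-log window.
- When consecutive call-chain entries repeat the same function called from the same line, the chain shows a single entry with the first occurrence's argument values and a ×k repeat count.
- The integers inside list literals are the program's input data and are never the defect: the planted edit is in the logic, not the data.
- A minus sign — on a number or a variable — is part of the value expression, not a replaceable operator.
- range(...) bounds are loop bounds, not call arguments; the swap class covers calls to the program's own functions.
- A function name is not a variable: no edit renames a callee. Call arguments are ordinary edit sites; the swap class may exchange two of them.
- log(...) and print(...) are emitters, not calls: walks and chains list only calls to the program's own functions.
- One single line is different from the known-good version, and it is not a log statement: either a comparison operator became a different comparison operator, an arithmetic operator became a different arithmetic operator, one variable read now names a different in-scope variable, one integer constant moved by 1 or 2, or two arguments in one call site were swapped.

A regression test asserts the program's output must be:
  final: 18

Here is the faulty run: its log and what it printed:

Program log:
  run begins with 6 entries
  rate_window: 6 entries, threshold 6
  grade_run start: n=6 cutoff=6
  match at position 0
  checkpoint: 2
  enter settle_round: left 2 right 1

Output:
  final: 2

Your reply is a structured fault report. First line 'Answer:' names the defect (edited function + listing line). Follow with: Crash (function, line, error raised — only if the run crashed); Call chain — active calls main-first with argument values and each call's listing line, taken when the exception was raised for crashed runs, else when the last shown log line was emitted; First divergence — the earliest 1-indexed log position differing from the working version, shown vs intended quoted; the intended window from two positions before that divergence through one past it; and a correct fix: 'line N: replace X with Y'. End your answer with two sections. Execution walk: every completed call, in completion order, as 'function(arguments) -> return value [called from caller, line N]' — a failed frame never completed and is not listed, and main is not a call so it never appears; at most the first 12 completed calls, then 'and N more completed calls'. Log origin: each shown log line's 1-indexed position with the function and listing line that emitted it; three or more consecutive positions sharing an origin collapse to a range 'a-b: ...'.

Answer: the defect is in rate_window at line 12.
Core observation: At log position 5 the runs split — shown 'checkpoint: 2', but the working version logs 'checkpoint: 18'.
Call chain: main -> settle_round(2, 1) (called at line 26).
First divergence: position 5; shown 'checkpoint: 2' vs intended 'checkpoint: 18'.
Intended log window:
  3: grade_run start: n=6 cutoff=6
  4: match at position 0
  5: checkpoint: 18
  6: enter settle_round: left 18 right 1
Execution walk:
  grade_run([6, 12, 8, 9, 5, 8], 6) -> 0  [called from rate_window, line 9]
  rate_window([6, 12, 8, 9, 5, 8], 6) -> 2  [called from main, line 24]
  settle_round(2, 1) -> 2  [called from main, line 26]
Log line origins:
  1: emitted by main (line 23)
  2: emitted by rate_window (line 8)
  3: emitted by grade_run (line 2)
  4: emitted by rate_window (line 10)
  5: emitted by main (line 25)
  6: emitted by settle_round (line 15)
A correct fix: line 12: replace `//` with `*`.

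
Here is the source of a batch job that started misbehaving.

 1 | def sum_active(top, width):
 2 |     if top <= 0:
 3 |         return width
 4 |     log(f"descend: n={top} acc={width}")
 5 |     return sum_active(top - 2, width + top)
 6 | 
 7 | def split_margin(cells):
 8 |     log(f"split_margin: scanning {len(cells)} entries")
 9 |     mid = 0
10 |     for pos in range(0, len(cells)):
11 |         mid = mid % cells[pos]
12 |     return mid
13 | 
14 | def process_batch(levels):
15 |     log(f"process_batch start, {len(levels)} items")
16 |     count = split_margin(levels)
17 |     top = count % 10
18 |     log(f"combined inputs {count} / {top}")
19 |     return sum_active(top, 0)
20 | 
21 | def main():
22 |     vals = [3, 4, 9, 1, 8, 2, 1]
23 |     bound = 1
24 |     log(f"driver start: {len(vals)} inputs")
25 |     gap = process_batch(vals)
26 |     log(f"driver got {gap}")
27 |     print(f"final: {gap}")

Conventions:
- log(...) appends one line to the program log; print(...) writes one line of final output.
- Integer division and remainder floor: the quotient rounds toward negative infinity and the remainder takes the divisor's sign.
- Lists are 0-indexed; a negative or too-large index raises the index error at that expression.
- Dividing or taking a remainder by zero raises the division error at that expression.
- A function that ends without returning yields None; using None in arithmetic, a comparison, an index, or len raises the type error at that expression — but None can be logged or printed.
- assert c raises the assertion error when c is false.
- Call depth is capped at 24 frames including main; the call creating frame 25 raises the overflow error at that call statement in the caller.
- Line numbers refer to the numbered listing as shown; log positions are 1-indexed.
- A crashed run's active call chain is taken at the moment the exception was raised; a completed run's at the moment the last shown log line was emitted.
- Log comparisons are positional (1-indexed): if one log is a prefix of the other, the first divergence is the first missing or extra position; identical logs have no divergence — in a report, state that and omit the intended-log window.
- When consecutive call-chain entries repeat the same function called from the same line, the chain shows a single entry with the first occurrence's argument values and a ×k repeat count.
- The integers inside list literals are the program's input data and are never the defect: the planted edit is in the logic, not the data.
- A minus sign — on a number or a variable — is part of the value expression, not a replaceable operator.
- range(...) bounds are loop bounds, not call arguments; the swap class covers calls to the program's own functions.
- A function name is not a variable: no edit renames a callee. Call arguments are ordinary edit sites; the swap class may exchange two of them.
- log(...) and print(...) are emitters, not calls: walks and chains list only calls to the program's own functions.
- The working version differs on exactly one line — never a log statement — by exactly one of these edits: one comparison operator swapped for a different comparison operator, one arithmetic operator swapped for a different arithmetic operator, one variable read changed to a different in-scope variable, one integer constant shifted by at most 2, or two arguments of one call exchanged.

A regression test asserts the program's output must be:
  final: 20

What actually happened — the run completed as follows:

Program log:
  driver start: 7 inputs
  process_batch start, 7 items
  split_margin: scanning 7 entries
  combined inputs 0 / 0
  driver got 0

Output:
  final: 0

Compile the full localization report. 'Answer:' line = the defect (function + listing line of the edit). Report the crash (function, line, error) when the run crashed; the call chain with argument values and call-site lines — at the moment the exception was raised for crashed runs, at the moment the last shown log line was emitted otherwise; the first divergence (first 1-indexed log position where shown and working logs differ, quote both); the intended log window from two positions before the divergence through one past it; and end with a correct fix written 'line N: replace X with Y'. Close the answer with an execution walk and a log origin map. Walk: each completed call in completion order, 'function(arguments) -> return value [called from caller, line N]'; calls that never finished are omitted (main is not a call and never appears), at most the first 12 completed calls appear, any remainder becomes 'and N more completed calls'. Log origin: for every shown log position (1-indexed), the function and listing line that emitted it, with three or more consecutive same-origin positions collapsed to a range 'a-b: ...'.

Answer: the defect is in split_margin at line 11.
Key fact: The log first diverges at position 4: the faulty run prints 'combined inputs 0 / 0' where the working version prints 'combined inputs 28 / 8'.
Call chain: main.
First divergence: position 4 — the shown line 'combined inputs 0 / 0' should read 'combined inputs 28 / 8'.
Intended log window:
  2: process_batch start, 7 items
  3: split_margin: scanning 7 entries
  4: combined inputs 28 / 8
  5: descend: n=8 acc=0
Execution walk:
  split_margin([3, 4, 9, 1, 8, 2, 1]) -> 0  [called from process_batch, line 16]
  sum_active(0, 0) -> 0  [called from process_batch, line 19]
  process_batch([3, 4, 9, 1, 8, 2, 1]) -> 0  [called from main, line 25]
Log line origins:
  1: logged in main at line 24
  2: logged in process_batch at line 15
  3: logged in split_margin at line 8
  4: logged in process_batch at line 18
  5: logged in main at line 26
A correct fix: line 11: replace `%` with `+`.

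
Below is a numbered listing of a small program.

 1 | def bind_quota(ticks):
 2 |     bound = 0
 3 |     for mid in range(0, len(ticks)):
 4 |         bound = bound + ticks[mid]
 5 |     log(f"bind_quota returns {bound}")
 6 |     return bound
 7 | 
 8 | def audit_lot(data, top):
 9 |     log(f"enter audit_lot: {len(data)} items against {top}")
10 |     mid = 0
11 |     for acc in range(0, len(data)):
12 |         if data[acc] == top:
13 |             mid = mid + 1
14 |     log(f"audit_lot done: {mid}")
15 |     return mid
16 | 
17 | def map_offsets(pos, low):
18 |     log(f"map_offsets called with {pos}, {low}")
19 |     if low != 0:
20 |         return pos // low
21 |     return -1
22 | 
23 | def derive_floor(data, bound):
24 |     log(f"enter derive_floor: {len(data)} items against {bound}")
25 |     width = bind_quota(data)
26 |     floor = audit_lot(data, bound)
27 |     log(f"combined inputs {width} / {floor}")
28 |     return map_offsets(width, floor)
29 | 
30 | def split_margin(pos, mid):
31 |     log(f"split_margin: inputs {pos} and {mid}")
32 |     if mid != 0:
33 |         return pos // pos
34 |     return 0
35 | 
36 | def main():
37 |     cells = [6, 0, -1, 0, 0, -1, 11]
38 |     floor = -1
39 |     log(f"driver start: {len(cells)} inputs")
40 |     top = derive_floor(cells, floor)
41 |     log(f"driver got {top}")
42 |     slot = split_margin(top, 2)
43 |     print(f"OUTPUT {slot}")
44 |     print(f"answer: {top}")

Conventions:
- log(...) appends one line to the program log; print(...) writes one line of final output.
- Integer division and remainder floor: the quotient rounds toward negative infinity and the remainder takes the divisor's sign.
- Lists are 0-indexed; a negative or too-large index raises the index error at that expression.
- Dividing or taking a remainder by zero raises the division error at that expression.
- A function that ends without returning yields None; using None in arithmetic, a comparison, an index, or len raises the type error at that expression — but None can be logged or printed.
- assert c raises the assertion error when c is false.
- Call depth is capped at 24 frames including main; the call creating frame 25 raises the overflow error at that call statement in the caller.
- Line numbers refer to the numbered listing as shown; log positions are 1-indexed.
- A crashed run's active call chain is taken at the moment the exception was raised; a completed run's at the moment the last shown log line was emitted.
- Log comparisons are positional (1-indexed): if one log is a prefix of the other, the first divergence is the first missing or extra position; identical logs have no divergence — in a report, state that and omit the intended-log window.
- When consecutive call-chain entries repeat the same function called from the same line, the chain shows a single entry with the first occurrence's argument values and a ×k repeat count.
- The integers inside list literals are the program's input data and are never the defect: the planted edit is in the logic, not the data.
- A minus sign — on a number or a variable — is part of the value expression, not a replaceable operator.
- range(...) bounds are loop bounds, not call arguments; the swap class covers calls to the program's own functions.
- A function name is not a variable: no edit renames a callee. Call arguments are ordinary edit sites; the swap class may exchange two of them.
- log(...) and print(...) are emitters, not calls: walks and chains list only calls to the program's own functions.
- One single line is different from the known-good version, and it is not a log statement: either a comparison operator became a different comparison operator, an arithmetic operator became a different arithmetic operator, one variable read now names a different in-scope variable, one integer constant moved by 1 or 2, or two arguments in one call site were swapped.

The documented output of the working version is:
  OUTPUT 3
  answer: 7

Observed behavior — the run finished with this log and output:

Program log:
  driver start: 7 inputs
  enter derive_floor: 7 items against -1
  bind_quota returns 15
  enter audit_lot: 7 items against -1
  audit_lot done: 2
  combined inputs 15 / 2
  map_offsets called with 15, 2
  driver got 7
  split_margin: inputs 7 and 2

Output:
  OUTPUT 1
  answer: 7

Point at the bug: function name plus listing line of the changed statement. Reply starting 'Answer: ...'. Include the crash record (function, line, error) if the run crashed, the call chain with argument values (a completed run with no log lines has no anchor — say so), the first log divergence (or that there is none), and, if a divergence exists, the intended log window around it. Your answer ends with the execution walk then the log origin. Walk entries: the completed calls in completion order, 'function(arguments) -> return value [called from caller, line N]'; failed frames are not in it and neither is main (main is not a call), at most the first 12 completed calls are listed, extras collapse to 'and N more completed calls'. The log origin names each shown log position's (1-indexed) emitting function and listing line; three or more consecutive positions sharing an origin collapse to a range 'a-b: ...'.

Answer: the defect is in split_margin at line 33.
Key observation: The logs agree in full; only the final output differs.
Call chain: main -> split_margin(7, 2) (called at line 42).
First divergence: none; the two logs match at every position.
Execution walk:
  bind_quota([6, 0, -1, 0, 0, -1, 11]) -> 15  [called from derive_floor, line 25]
  audit_lot([6, 0, -1, 0, 0, -1, 11], -1) -> 2  [called from derive_floor, line 26]
  map_offsets(15, 2) -> 7  [called from derive_floor, line 28]
  derive_floor([6, 0, -1, 0, 0, -1, 11], -1) -> 7  [called from main, line 40]
  split_margin(7, 2) -> 1  [called from main, line 42]
Log origins:
  1: from main, line 39
  2: from derive_floor, line 24
  3: from bind_quota, line 5
  4: from audit_lot, line 9
  5: from audit_lot, line 14
  6: from derive_floor, line 27
  7: from map_offsets, line 18
  8: from main, line 41
  9: from split_margin, line 31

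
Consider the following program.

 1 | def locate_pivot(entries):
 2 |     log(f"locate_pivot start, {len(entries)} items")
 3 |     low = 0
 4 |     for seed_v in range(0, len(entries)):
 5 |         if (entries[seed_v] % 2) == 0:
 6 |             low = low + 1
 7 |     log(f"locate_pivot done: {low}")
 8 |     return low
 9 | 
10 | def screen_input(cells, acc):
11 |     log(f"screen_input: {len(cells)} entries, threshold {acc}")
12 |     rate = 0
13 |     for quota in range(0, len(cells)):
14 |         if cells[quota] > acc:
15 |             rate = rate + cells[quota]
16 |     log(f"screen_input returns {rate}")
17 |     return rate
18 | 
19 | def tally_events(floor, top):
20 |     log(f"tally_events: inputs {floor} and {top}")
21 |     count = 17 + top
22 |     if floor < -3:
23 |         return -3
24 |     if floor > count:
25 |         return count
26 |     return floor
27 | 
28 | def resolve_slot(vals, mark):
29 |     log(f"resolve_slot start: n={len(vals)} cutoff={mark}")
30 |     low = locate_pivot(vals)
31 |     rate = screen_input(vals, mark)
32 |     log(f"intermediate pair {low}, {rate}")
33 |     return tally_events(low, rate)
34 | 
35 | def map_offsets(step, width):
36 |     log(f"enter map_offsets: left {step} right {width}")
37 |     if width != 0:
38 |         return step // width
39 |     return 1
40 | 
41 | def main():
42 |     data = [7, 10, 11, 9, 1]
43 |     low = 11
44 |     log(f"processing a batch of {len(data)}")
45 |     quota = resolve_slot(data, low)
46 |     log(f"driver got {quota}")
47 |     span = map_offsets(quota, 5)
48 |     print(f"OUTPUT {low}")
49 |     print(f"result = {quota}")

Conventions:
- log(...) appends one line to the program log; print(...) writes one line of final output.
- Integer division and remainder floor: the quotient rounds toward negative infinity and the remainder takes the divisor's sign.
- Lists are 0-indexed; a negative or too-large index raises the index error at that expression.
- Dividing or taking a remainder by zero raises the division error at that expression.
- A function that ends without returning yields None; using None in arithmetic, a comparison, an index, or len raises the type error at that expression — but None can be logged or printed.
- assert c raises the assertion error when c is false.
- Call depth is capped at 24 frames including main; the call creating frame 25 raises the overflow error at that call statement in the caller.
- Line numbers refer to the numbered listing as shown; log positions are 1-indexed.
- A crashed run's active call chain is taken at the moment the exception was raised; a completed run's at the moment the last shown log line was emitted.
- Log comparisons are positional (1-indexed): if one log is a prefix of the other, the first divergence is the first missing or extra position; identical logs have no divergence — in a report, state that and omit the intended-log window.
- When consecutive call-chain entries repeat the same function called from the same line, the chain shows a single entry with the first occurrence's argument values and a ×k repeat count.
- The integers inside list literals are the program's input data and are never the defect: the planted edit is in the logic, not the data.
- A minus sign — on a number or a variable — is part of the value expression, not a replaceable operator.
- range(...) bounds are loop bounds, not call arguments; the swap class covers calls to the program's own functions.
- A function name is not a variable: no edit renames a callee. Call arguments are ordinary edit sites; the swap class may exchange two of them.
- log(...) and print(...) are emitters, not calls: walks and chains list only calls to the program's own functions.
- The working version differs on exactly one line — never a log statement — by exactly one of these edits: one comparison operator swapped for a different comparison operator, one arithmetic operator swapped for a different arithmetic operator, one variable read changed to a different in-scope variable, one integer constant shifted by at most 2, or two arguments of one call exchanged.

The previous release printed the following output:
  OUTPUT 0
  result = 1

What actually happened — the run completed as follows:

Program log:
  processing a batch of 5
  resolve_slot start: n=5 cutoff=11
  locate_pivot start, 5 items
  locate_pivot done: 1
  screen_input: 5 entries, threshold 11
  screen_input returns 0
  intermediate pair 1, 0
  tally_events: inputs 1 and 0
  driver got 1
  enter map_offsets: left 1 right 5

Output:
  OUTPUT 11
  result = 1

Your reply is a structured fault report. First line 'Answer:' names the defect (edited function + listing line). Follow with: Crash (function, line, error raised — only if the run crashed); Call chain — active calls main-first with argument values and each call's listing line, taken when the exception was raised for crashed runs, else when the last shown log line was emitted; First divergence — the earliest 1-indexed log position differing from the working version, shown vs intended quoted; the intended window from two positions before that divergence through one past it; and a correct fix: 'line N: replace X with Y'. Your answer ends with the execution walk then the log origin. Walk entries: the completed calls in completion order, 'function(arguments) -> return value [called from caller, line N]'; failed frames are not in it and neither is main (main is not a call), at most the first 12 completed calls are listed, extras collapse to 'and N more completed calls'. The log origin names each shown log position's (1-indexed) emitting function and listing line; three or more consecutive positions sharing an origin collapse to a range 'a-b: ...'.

Answer: the defect is in main at line 48.
The tell: Every logged value matches the working version; the printed result is what differs.
Call chain: main -> map_offsets(1, 5) (called at line 47).
First divergence: there is none — every log position agrees.
Execution walk:
  locate_pivot([7, 10, 11, 9, 1]) -> 1  [called from resolve_slot, line 30]
  screen_input([7, 10, 11, 9, 1], 11) -> 0  [called from resolve_slot, line 31]
  tally_events(1, 0) -> 1  [called from resolve_slot, line 33]
  resolve_slot([7, 10, 11, 9, 1], 11) -> 1  [called from main, line 45]
  map_offsets(1, 5) -> 0  [called from main, line 47]
Log origin:
  1 — main, line 44
  2 — resolve_slot, line 29
  3 — locate_pivot, line 2
  4 — locate_pivot, line 7
  5 — screen_input, line 11
  6 — screen_input, line 16
  7 — resolve_slot, line 32
  8 — tally_events, line 20
  9 — main, line 46
  10 — map_offsets, line 36
A correct fix: line 48: replace `low` with `span`.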